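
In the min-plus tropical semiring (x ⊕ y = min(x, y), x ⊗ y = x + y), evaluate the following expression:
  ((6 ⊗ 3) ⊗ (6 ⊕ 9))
((6 ⊗ 3) ⊗ (6 ⊕ 9)) = 15

Expand innermost to outermost. Recall ⊕ takes the minimum of its arguments and ⊗ takes their sum. Working out the expression ((6 ⊗ 3) ⊗ (6 ⊕ 9)) gives 15.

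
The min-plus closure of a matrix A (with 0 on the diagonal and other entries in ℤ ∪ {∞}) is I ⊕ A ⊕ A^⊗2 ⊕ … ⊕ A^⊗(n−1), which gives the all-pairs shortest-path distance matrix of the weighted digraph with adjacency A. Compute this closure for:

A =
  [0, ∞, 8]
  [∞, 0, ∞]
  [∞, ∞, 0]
Closure =
  [0, ∞, 8]
  [∞, 0, ∞]
  [∞, ∞, 0]

This is the Floyd-Warshall all-pairs shortest-path computation. For each intermediate vertex k = 0, 1, …, 2, update dist[i][j] ← min(dist[i][j], dist[i][k] + dist[k][j]). The final matrix gives, for each (i, j), the minimum total weight of any directed path from i to j (possibly empty when i = j).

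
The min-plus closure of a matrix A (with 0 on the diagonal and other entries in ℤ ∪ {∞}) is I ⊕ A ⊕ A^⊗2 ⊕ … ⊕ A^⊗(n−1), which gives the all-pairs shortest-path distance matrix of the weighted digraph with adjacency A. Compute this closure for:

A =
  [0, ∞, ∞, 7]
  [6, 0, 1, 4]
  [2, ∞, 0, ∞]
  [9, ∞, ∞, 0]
Closure =
  [0, ∞, ∞, 7]
  [3, 0, 1, 4]
  [2, ∞, 0, 9]
  [9, ∞, ∞, 0]

This is the Floyd-Warshall all-pairs shortest-path computation. For each intermediate vertex k = 0, 1, …, 3, update dist[i][j] ← min(dist[i][j], dist[i][k] + dist[k][j]). The final matrix gives, for each (i, j), the minimum total weight of any directed path from i to j (possibly empty when i = j).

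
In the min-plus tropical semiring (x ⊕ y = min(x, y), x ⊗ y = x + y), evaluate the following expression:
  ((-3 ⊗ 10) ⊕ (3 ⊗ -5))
((-3 ⊗ 10) ⊕ (3 ⊗ -5)) = -2

Expand innermost to outermost. Recall ⊕ takes the minimum of its arguments and ⊗ takes their sum. Working out the expression ((-3 ⊗ 10) ⊕ (3 ⊗ -5)) gives -2.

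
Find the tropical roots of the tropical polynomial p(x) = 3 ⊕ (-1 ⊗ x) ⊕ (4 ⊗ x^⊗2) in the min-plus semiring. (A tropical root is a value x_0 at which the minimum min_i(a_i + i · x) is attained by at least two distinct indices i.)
Roots: {-5, 4}

Each tropical root is a break point of the lower envelope of the lines y = a_i + i · x (there are 3 lines, with slopes 0, 1, ..., 2). Only the lines that attain the minimum somewhere contribute to roots; other lines are dominated. Here the surviving (envelope) indices are i = 2, i = 1, i = 0.
Intersections between consecutive envelope lines give the roots: for adjacent envelope indices i < j the intersection is x = (a_i − a_j) / (j − i). Reading off the sorted break points: {-5, 4}.
Verification: at each break x_0, at least two indices attain the minimum of min_i(a_i + i · x_0).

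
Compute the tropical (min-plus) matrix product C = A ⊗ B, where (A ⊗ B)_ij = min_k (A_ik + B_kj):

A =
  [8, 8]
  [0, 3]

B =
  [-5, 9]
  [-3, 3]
A ⊗ B =
  [3, 11]
  [-5, 6]

Apply the min-plus product entry-by-entry:
  C[0][0] = min over k of (A[0][0] + B[0][0] = 8 + -5 = 3, A[0][1] + B[1][0] = 8 + -3 = 5) = 3 (attained at k = 0)
  C[0][1] = min over k of (A[0][0] + B[0][1] = 8 + 9 = 17, A[0][1] + B[1][1] = 8 + 3 = 11) = 11 (attained at k = 1)
  C[1][0] = min over k of (A[1][0] + B[0][0] = 0 + -5 = -5, A[1][1] + B[1][0] = 3 + -3 = 0) = -5 (attained at k = 0)
  C[1][1] = min over k of (A[1][0] + B[0][1] = 0 + 9 = 9, A[1][1] + B[1][1] = 3 + 3 = 6) = 6 (attained at k = 1)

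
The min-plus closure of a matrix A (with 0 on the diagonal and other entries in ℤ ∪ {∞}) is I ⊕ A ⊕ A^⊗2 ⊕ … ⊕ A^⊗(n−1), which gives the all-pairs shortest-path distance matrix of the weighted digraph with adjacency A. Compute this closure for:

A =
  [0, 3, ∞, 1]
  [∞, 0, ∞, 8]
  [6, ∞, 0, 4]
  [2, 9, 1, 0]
Closure =
  [0, 3, 2, 1]
  [10, 0, 9, 8]
  [6, 9, 0, 4]
  [2, 5, 1, 0]

This is the Floyd-Warshall all-pairs shortest-path computation. For each intermediate vertex k = 0, 1, …, 3, update dist[i][j] ← min(dist[i][j], dist[i][k] + dist[k][j]). The final matrix gives, for each (i, j), the minimum total weight of any directed path from i to j (possibly empty when i = j).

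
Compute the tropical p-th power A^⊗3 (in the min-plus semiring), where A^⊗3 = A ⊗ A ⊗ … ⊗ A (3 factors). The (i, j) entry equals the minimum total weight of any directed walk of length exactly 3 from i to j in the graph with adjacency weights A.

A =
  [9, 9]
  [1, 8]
A^⊗3 =
  [18, 19]
  [11, 18]

Each entry (A^⊗3)_ij equals the minimum over all length-3 walks i = v_0 → v_1 → … → v_3 = j of Σ_t A[v_t][v_{t+1}]. For example, for (i, j) = (0, 1) we minimise over 4 possible intermediate vertex sequences; the minimum is 19, attained along the walk 0 → 1 → 0 → 1.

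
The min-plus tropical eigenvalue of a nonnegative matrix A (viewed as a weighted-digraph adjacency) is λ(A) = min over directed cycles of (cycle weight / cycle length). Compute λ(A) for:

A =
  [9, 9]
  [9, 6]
λ(A) = 6

Enumerate directed cycles and compute their means (weight / length). Sample:
  cycle 0 → 0: weight = 9, length = 1, mean = 9/1 ≈ 9.000
  cycle 1 → 1: weight = 6, length = 1, mean = 6/1 ≈ 6.000
  cycle 0 → 1 → 0: weight = 18, length = 2, mean = 18/2 ≈ 9.000
  cycle 1 → 0 → 1: weight = 18, length = 2, mean = 18/2 ≈ 9.000
Minimum mean = 6.000, attained e.g. along the cycle 1 → 1 with weight 6 and length 1. So λ(A) = 6/1 = 6.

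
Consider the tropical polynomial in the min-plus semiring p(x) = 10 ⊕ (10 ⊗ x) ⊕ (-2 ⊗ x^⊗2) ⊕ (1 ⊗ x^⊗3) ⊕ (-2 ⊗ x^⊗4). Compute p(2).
p(2) = 2

A tropical monomial a ⊗ x^⊗i evaluates to a + i · x. Evaluating each term at x = 2:
  Term 0 contributes 10 + 0 · 2 = 10
  Term 1 contributes 10 + 1 · 2 = 12
  Term 2 contributes -2 + 2 · 2 = 2
  Term 3 contributes 1 + 3 · 2 = 7
  Term 4 contributes -2 + 4 · 2 = 6
p(2) = ⊕ of these = min[10, 12, 2, 7, 6] = 2.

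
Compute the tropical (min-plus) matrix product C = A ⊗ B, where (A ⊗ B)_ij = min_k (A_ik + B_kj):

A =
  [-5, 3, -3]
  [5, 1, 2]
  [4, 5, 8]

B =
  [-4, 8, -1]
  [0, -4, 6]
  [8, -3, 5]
A ⊗ B =
  [-9, -6, -6]
  [1, -3, 4]
  [0, 1, 3]

Apply the min-plus product entry-by-entry:
  C[0][0] = min over k of (A[0][0] + B[0][0] = -5 + -4 = -9, A[0][1] + B[1][0] = 3 + 0 = 3, A[0][2] + B[2][0] = -3 + 8 = 5) = -9 (attained at k = 0)
  C[0][1] = min over k of (A[0][0] + B[0][1] = -5 + 8 = 3, A[0][1] + B[1][1] = 3 + -4 = -1, A[0][2] + B[2][1] = -3 + -3 = -6) = -6 (attained at k = 2)
  C[0][2] = min over k of (A[0][0] + B[0][2] = -5 + -1 = -6, A[0][1] + B[1][2] = 3 + 6 = 9, A[0][2] + B[2][2] = -3 + 5 = 2) = -6 (attained at k = 0)
  C[1][0] = min over k of (A[1][0] + B[0][0] = 5 + -4 = 1, A[1][1] + B[1][0] = 1 + 0 = 1, A[1][2] + B[2][0] = 2 + 8 = 10) = 1 (attained at k = 0)
  C[1][1] = min over k of (A[1][0] + B[0][1] = 5 + 8 = 13, A[1][1] + B[1][1] = 1 + -4 = -3, A[1][2] + B[2][1] = 2 + -3 = -1) = -3 (attained at k = 1)
  C[1][2] = min over k of (A[1][0] + B[0][2] = 5 + -1 = 4, A[1][1] + B[1][2] = 1 + 6 = 7, A[1][2] + B[2][2] = 2 + 5 = 7) = 4 (attained at k = 0)
  C[2][0] = min over k of (A[2][0] + B[0][0] = 4 + -4 = 0, A[2][1] + B[1][0] = 5 + 0 = 5, A[2][2] + B[2][0] = 8 + 8 = 16) = 0 (attained at k = 0)
  C[2][1] = min over k of (A[2][0] + B[0][1] = 4 + 8 = 12, A[2][1] + B[1][1] = 5 + -4 = 1, A[2][2] + B[2][1] = 8 + -3 = 5) = 1 (attained at k = 1)
  C[2][2] = min over k of (A[2][0] + B[0][2] = 4 + -1 = 3, A[2][1] + B[1][2] = 5 + 6 = 11, A[2][2] + B[2][2] = 8 + 5 = 13) = 3 (attained at k = 0)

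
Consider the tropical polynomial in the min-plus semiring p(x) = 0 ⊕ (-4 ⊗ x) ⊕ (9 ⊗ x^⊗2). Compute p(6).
p(6) = 0

A tropical monomial a ⊗ x^⊗i evaluates to a + i · x. Evaluating each term at x = 6:
  Term 0 contributes 0 + 0 · 6 = 0
  Term 1 contributes -4 + 1 · 6 = 2
  Term 2 contributes 9 + 2 · 6 = 21
p(6) = ⊕ of these = min[0, 2, 21] = 0.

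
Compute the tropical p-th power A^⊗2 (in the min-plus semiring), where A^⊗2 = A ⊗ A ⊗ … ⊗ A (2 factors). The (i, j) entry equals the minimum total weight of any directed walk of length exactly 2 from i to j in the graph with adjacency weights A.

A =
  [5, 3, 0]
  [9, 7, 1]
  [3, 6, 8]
A^⊗2 =
  [3, 6, 4]
  [4, 7, 8]
  [8, 6, 3]

Each entry (A^⊗2)_ij equals the minimum over all length-2 walks i = v_0 → v_1 → … → v_2 = j of Σ_t A[v_t][v_{t+1}]. For example, for (i, j) = (0, 2) we minimise over 3 possible intermediate vertex sequences; the minimum is 4, attained along the walk 0 → 1 → 2.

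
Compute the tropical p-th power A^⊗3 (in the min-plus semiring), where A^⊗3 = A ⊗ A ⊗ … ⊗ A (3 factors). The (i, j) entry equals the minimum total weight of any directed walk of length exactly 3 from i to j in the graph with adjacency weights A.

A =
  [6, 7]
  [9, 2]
A^⊗3 =
  [18, 11]
  [13, 6]

Each entry (A^⊗3)_ij equals the minimum over all length-3 walks i = v_0 → v_1 → … → v_3 = j of Σ_t A[v_t][v_{t+1}]. For example, for (i, j) = (0, 1) we minimise over 4 possible intermediate vertex sequences; the minimum is 11, attained along the walk 0 → 1 → 1 → 1.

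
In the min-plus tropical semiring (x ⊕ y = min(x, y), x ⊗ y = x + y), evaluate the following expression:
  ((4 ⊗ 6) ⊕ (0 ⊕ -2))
((4 ⊗ 6) ⊕ (0 ⊕ -2)) = -2

Expand innermost to outermost. Recall ⊕ takes the minimum of its arguments and ⊗ takes their sum. Working out the expression ((4 ⊗ 6) ⊕ (0 ⊕ -2)) gives -2.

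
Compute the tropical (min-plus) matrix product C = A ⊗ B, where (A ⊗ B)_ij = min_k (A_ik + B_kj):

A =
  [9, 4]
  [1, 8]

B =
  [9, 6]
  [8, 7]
A ⊗ B =
  [12, 11]
  [10, 7]

Apply the min-plus product entry-by-entry:
  C[0][0] = min over k of (A[0][0] + B[0][0] = 9 + 9 = 18, A[0][1] + B[1][0] = 4 + 8 = 12) = 12 (attained at k = 1)
  C[0][1] = min over k of (A[0][0] + B[0][1] = 9 + 6 = 15, A[0][1] + B[1][1] = 4 + 7 = 11) = 11 (attained at k = 1)
  C[1][0] = min over k of (A[1][0] + B[0][0] = 1 + 9 = 10, A[1][1] + B[1][0] = 8 + 8 = 16) = 10 (attained at k = 0)
  C[1][1] = min over k of (A[1][0] + B[0][1] = 1 + 6 = 7, A[1][1] + B[1][1] = 8 + 7 = 15) = 7 (attained at k = 0)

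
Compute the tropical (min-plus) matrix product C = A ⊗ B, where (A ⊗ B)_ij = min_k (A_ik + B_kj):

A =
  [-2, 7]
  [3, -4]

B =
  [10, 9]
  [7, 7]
A ⊗ B =
  [8, 7]
  [3, 3]

Apply the min-plus product entry-by-entry:
  C[0][0] = min over k of (A[0][0] + B[0][0] = -2 + 10 = 8, A[0][1] + B[1][0] = 7 + 7 = 14) = 8 (attained at k = 0)
  C[0][1] = min over k of (A[0][0] + B[0][1] = -2 + 9 = 7, A[0][1] + B[1][1] = 7 + 7 = 14) = 7 (attained at k = 0)
  C[1][0] = min over k of (A[1][0] + B[0][0] = 3 + 10 = 13, A[1][1] + B[1][0] = -4 + 7 = 3) = 3 (attained at k = 1)
  C[1][1] = min over k of (A[1][0] + B[0][1] = 3 + 9 = 12, A[1][1] + B[1][1] = -4 + 7 = 3) = 3 (attained at k = 1)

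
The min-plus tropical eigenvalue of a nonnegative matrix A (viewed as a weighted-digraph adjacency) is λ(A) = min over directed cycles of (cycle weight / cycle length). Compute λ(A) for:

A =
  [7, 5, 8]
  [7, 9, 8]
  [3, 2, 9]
λ(A) = 5

Enumerate directed cycles and compute their means (weight / length). Sample:
  cycle 0 → 0: weight = 7, length = 1, mean = 7/1 ≈ 7.000
  cycle 1 → 1: weight = 9, length = 1, mean = 9/1 ≈ 9.000
  cycle 2 → 2: weight = 9, length = 1, mean = 9/1 ≈ 9.000
  cycle 0 → 1 → 0: weight = 12, length = 2, mean = 12/2 ≈ 6.000
  cycle 0 → 2 → 0: weight = 11, length = 2, mean = 11/2 ≈ 5.500
  cycle 1 → 0 → 1: weight = 12, length = 2, mean = 12/2 ≈ 6.000
Minimum mean = 5.000, attained e.g. along the cycle 1 → 2 → 1 with weight 10 and length 2. So λ(A) = 10/2 = 5.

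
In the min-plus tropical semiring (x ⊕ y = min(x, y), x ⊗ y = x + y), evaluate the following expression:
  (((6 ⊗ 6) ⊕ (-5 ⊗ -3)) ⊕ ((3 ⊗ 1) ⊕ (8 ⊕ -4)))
(((6 ⊗ 6) ⊕ (-5 ⊗ -3)) ⊕ ((3 ⊗ 1) ⊕ (8 ⊕ -4))) = -8

Expand innermost to outermost. Recall ⊕ takes the minimum of its arguments and ⊗ takes their sum. Working out the expression (((6 ⊗ 6) ⊕ (-5 ⊗ -3)) ⊕ ((3 ⊗ 1) ⊕ (8 ⊕ -4))) gives -8.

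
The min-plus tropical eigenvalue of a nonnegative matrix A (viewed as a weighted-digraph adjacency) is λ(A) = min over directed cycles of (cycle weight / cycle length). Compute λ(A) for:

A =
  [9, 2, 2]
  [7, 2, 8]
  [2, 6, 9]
λ(A) = 2

Enumerate directed cycles and compute their means (weight / length). Sample:
  cycle 0 → 0: weight = 9, length = 1, mean = 9/1 ≈ 9.000
  cycle 1 → 1: weight = 2, length = 1, mean = 2/1 ≈ 2.000
  cycle 2 → 2: weight = 9, length = 1, mean = 9/1 ≈ 9.000
  cycle 0 → 1 → 0: weight = 9, length = 2, mean = 9/2 ≈ 4.500
  cycle 0 → 2 → 0: weight = 4, length = 2, mean = 4/2 ≈ 2.000
  cycle 1 → 0 → 1: weight = 9, length = 2, mean = 9/2 ≈ 4.500
Minimum mean = 2.000, attained e.g. along the cycle 1 → 1 with weight 2 and length 1. So λ(A) = 2/1 = 2.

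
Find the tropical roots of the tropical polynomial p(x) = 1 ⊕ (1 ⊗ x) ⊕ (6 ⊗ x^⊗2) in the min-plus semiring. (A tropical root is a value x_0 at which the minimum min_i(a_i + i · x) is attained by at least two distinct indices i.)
Roots: {-5, 0}

Each tropical root is a break point of the lower envelope of the lines y = a_i + i · x (there are 3 lines, with slopes 0, 1, ..., 2). Only the lines that attain the minimum somewhere contribute to roots; other lines are dominated. Here the surviving (envelope) indices are i = 2, i = 1, i = 0.
Intersections between consecutive envelope lines give the roots: for adjacent envelope indices i < j the intersection is x = (a_i − a_j) / (j − i). Reading off the sorted break points: {-5, 0}.
Verification: at each break x_0, at least two indices attain the minimum of min_i(a_i + i · x_0).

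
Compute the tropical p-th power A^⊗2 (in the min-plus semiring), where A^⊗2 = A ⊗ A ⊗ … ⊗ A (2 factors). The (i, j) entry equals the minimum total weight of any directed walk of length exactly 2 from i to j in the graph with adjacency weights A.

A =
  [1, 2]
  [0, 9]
A^⊗2 =
  [2, 3]
  [1, 2]

Each entry (A^⊗2)_ij equals the minimum over all length-2 walks i = v_0 → v_1 → … → v_2 = j of Σ_t A[v_t][v_{t+1}]. For example, for (i, j) = (0, 1) we minimise over 2 possible intermediate vertex sequences; the minimum is 3, attained along the walk 0 → 0 → 1.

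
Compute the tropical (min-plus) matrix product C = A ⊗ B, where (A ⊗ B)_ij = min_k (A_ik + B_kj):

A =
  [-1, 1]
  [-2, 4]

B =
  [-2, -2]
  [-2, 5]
A ⊗ B =
  [-3, -3]
  [-4, -4]

Apply the min-plus product entry-by-entry:
  C[0][0] = min over k of (A[0][0] + B[0][0] = -1 + -2 = -3, A[0][1] + B[1][0] = 1 + -2 = -1) = -3 (attained at k = 0)
  C[0][1] = min over k of (A[0][0] + B[0][1] = -1 + -2 = -3, A[0][1] + B[1][1] = 1 + 5 = 6) = -3 (attained at k = 0)
  C[1][0] = min over k of (A[1][0] + B[0][0] = -2 + -2 = -4, A[1][1] + B[1][0] = 4 + -2 = 2) = -4 (attained at k = 0)
  C[1][1] = min over k of (A[1][0] + B[0][1] = -2 + -2 = -4, A[1][1] + B[1][1] = 4 + 5 = 9) = -4 (attained at k = 0)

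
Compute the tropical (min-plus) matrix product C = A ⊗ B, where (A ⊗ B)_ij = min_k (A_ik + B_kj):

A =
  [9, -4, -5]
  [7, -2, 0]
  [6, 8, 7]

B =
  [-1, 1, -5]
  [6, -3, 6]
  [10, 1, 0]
A ⊗ B =
  [2, -7, -5]
  [4, -5, 0]
  [5, 5, 1]

Apply the min-plus product entry-by-entry:
  C[0][0] = min over k of (A[0][0] + B[0][0] = 9 + -1 = 8, A[0][1] + B[1][0] = -4 + 6 = 2, A[0][2] + B[2][0] = -5 + 10 = 5) = 2 (attained at k = 1)
  C[0][1] = min over k of (A[0][0] + B[0][1] = 9 + 1 = 10, A[0][1] + B[1][1] = -4 + -3 = -7, A[0][2] + B[2][1] = -5 + 1 = -4) = -7 (attained at k = 1)
  C[0][2] = min over k of (A[0][0] + B[0][2] = 9 + -5 = 4, A[0][1] + B[1][2] = -4 + 6 = 2, A[0][2] + B[2][2] = -5 + 0 = -5) = -5 (attained at k = 2)
  C[1][0] = min over k of (A[1][0] + B[0][0] = 7 + -1 = 6, A[1][1] + B[1][0] = -2 + 6 = 4, A[1][2] + B[2][0] = 0 + 10 = 10) = 4 (attained at k = 1)
  C[1][1] = min over k of (A[1][0] + B[0][1] = 7 + 1 = 8, A[1][1] + B[1][1] = -2 + -3 = -5, A[1][2] + B[2][1] = 0 + 1 = 1) = -5 (attained at k = 1)
  C[1][2] = min over k of (A[1][0] + B[0][2] = 7 + -5 = 2, A[1][1] + B[1][2] = -2 + 6 = 4, A[1][2] + B[2][2] = 0 + 0 = 0) = 0 (attained at k = 2)
  C[2][0] = min over k of (A[2][0] + B[0][0] = 6 + -1 = 5, A[2][1] + B[1][0] = 8 + 6 = 14, A[2][2] + B[2][0] = 7 + 10 = 17) = 5 (attained at k = 0)
  C[2][1] = min over k of (A[2][0] + B[0][1] = 6 + 1 = 7, A[2][1] + B[1][1] = 8 + -3 = 5, A[2][2] + B[2][1] = 7 + 1 = 8) = 5 (attained at k = 1)
  C[2][2] = min over k of (A[2][0] + B[0][2] = 6 + -5 = 1, A[2][1] + B[1][2] = 8 + 6 = 14, A[2][2] + B[2][2] = 7 + 0 = 7) = 1 (attained at k = 0)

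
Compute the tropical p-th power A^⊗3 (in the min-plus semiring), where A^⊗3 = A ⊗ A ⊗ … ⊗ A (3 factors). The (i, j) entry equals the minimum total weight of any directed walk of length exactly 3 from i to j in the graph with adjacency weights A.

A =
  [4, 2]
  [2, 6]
A^⊗3 =
  [8, 6]
  [6, 8]

Each entry (A^⊗3)_ij equals the minimum over all length-3 walks i = v_0 → v_1 → … → v_3 = j of Σ_t A[v_t][v_{t+1}]. For example, for (i, j) = (0, 1) we minimise over 4 possible intermediate vertex sequences; the minimum is 6, attained along the walk 0 → 1 → 0 → 1.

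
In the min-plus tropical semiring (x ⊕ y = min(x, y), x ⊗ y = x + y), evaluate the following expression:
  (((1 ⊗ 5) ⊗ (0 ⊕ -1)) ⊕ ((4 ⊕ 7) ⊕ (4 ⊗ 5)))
(((1 ⊗ 5) ⊗ (0 ⊕ -1)) ⊕ ((4 ⊕ 7) ⊕ (4 ⊗ 5))) = 4

Expand innermost to outermost. Recall ⊕ takes the minimum of its arguments and ⊗ takes their sum. Working out the expression (((1 ⊗ 5) ⊗ (0 ⊕ -1)) ⊕ ((4 ⊕ 7) ⊕ (4 ⊗ 5))) gives 4.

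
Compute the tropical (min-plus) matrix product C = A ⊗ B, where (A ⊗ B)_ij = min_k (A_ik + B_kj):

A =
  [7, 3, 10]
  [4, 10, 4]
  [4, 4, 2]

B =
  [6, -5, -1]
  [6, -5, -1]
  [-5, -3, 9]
A ⊗ B =
  [5, -2, 2]
  [-1, -1, 3]
  [-3, -1, 3]

Apply the min-plus product entry-by-entry:
  C[0][0] = min over k of (A[0][0] + B[0][0] = 7 + 6 = 13, A[0][1] + B[1][0] = 3 + 6 = 9, A[0][2] + B[2][0] = 10 + -5 = 5) = 5 (attained at k = 2)
  C[0][1] = min over k of (A[0][0] + B[0][1] = 7 + -5 = 2, A[0][1] + B[1][1] = 3 + -5 = -2, A[0][2] + B[2][1] = 10 + -3 = 7) = -2 (attained at k = 1)
  C[0][2] = min over k of (A[0][0] + B[0][2] = 7 + -1 = 6, A[0][1] + B[1][2] = 3 + -1 = 2, A[0][2] + B[2][2] = 10 + 9 = 19) = 2 (attained at k = 1)
  C[1][0] = min over k of (A[1][0] + B[0][0] = 4 + 6 = 10, A[1][1] + B[1][0] = 10 + 6 = 16, A[1][2] + B[2][0] = 4 + -5 = -1) = -1 (attained at k = 2)
  C[1][1] = min over k of (A[1][0] + B[0][1] = 4 + -5 = -1, A[1][1] + B[1][1] = 10 + -5 = 5, A[1][2] + B[2][1] = 4 + -3 = 1) = -1 (attained at k = 0)
  C[1][2] = min over k of (A[1][0] + B[0][2] = 4 + -1 = 3, A[1][1] + B[1][2] = 10 + -1 = 9, A[1][2] + B[2][2] = 4 + 9 = 13) = 3 (attained at k = 0)
  C[2][0] = min over k of (A[2][0] + B[0][0] = 4 + 6 = 10, A[2][1] + B[1][0] = 4 + 6 = 10, A[2][2] + B[2][0] = 2 + -5 = -3) = -3 (attained at k = 2)
  C[2][1] = min over k of (A[2][0] + B[0][1] = 4 + -5 = -1, A[2][1] + B[1][1] = 4 + -5 = -1, A[2][2] + B[2][1] = 2 + -3 = -1) = -1 (attained at k = 0)
  C[2][2] = min over k of (A[2][0] + B[0][2] = 4 + -1 = 3, A[2][1] + B[1][2] = 4 + -1 = 3, A[2][2] + B[2][2] = 2 + 9 = 11) = 3 (attained at k = 0)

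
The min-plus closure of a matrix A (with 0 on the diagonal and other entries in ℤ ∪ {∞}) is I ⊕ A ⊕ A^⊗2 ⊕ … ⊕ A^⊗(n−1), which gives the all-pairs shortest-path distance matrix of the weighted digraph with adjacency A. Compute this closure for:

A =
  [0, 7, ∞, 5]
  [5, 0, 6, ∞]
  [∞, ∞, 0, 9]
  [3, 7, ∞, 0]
Closure =
  [0, 7, 13, 5]
  [5, 0, 6, 10]
  [12, 16, 0, 9]
  [3, 7, 13, 0]

This is the Floyd-Warshall all-pairs shortest-path computation. For each intermediate vertex k = 0, 1, …, 3, update dist[i][j] ← min(dist[i][j], dist[i][k] + dist[k][j]). The final matrix gives, for each (i, j), the minimum total weight of any directed path from i to j (possibly empty when i = j).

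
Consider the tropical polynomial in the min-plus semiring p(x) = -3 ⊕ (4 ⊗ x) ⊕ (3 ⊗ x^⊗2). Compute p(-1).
p(-1) = -3

A tropical monomial a ⊗ x^⊗i evaluates to a + i · x. Evaluating each term at x = -1:
  Term 0 contributes -3 + 0 · -1 = -3
  Term 1 contributes 4 + 1 · -1 = 3
  Term 2 contributes 3 + 2 · -1 = 1
p(-1) = ⊕ of these = min[-3, 3, 1] = -3.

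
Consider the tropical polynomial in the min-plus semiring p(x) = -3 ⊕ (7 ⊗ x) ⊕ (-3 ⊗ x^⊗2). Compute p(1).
p(1) = -3

A tropical monomial a ⊗ x^⊗i evaluates to a + i · x. Evaluating each term at x = 1:
  Term 0 contributes -3 + 0 · 1 = -3
  Term 1 contributes 7 + 1 · 1 = 8
  Term 2 contributes -3 + 2 · 1 = -1
p(1) = ⊕ of these = min[-3, 8, -1] = -3.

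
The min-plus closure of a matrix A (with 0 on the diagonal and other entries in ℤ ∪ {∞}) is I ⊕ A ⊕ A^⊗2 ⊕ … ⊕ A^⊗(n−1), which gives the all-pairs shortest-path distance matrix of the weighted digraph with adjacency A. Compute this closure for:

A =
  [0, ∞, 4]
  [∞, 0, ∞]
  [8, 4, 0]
Closure =
  [0, 8, 4]
  [∞, 0, ∞]
  [8, 4, 0]

This is the Floyd-Warshall all-pairs shortest-path computation. For each intermediate vertex k = 0, 1, …, 2, update dist[i][j] ← min(dist[i][j], dist[i][k] + dist[k][j]). The final matrix gives, for each (i, j), the minimum total weight of any directed path from i to j (possibly empty when i = j).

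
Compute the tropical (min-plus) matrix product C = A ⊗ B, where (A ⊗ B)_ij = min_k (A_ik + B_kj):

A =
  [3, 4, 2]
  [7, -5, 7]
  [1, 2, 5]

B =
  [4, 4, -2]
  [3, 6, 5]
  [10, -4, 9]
A ⊗ B =
  [7, -2, 1]
  [-2, 1, 0]
  [5, 1, -1]

Apply the min-plus product entry-by-entry:
  C[0][0] = min over k of (A[0][0] + B[0][0] = 3 + 4 = 7, A[0][1] + B[1][0] = 4 + 3 = 7, A[0][2] + B[2][0] = 2 + 10 = 12) = 7 (attained at k = 0)
  C[0][1] = min over k of (A[0][0] + B[0][1] = 3 + 4 = 7, A[0][1] + B[1][1] = 4 + 6 = 10, A[0][2] + B[2][1] = 2 + -4 = -2) = -2 (attained at k = 2)
  C[0][2] = min over k of (A[0][0] + B[0][2] = 3 + -2 = 1, A[0][1] + B[1][2] = 4 + 5 = 9, A[0][2] + B[2][2] = 2 + 9 = 11) = 1 (attained at k = 0)
  C[1][0] = min over k of (A[1][0] + B[0][0] = 7 + 4 = 11, A[1][1] + B[1][0] = -5 + 3 = -2, A[1][2] + B[2][0] = 7 + 10 = 17) = -2 (attained at k = 1)
  C[1][1] = min over k of (A[1][0] + B[0][1] = 7 + 4 = 11, A[1][1] + B[1][1] = -5 + 6 = 1, A[1][2] + B[2][1] = 7 + -4 = 3) = 1 (attained at k = 1)
  C[1][2] = min over k of (A[1][0] + B[0][2] = 7 + -2 = 5, A[1][1] + B[1][2] = -5 + 5 = 0, A[1][2] + B[2][2] = 7 + 9 = 16) = 0 (attained at k = 1)
  C[2][0] = min over k of (A[2][0] + B[0][0] = 1 + 4 = 5, A[2][1] + B[1][0] = 2 + 3 = 5, A[2][2] + B[2][0] = 5 + 10 = 15) = 5 (attained at k = 0)
  C[2][1] = min over k of (A[2][0] + B[0][1] = 1 + 4 = 5, A[2][1] + B[1][1] = 2 + 6 = 8, A[2][2] + B[2][1] = 5 + -4 = 1) = 1 (attained at k = 2)
  C[2][2] = min over k of (A[2][0] + B[0][2] = 1 + -2 = -1, A[2][1] + B[1][2] = 2 + 5 = 7, A[2][2] + B[2][2] = 5 + 9 = 14) = -1 (attained at k = 0)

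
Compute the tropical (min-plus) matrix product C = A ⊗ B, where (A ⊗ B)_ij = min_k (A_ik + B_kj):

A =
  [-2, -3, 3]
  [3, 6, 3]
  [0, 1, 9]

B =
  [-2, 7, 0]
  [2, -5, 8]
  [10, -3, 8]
A ⊗ B =
  [-4, -8, -2]
  [1, 0, 3]
  [-2, -4, 0]

Apply the min-plus product entry-by-entry:
  C[0][0] = min over k of (A[0][0] + B[0][0] = -2 + -2 = -4, A[0][1] + B[1][0] = -3 + 2 = -1, A[0][2] + B[2][0] = 3 + 10 = 13) = -4 (attained at k = 0)
  C[0][1] = min over k of (A[0][0] + B[0][1] = -2 + 7 = 5, A[0][1] + B[1][1] = -3 + -5 = -8, A[0][2] + B[2][1] = 3 + -3 = 0) = -8 (attained at k = 1)
  C[0][2] = min over k of (A[0][0] + B[0][2] = -2 + 0 = -2, A[0][1] + B[1][2] = -3 + 8 = 5, A[0][2] + B[2][2] = 3 + 8 = 11) = -2 (attained at k = 0)
  C[1][0] = min over k of (A[1][0] + B[0][0] = 3 + -2 = 1, A[1][1] + B[1][0] = 6 + 2 = 8, A[1][2] + B[2][0] = 3 + 10 = 13) = 1 (attained at k = 0)
  C[1][1] = min over k of (A[1][0] + B[0][1] = 3 + 7 = 10, A[1][1] + B[1][1] = 6 + -5 = 1, A[1][2] + B[2][1] = 3 + -3 = 0) = 0 (attained at k = 2)
  C[1][2] = min over k of (A[1][0] + B[0][2] = 3 + 0 = 3, A[1][1] + B[1][2] = 6 + 8 = 14, A[1][2] + B[2][2] = 3 + 8 = 11) = 3 (attained at k = 0)
  C[2][0] = min over k of (A[2][0] + B[0][0] = 0 + -2 = -2, A[2][1] + B[1][0] = 1 + 2 = 3, A[2][2] + B[2][0] = 9 + 10 = 19) = -2 (attained at k = 0)
  C[2][1] = min over k of (A[2][0] + B[0][1] = 0 + 7 = 7, A[2][1] + B[1][1] = 1 + -5 = -4, A[2][2] + B[2][1] = 9 + -3 = 6) = -4 (attained at k = 1)
  C[2][2] = min over k of (A[2][0] + B[0][2] = 0 + 0 = 0, A[2][1] + B[1][2] = 1 + 8 = 9, A[2][2] + B[2][2] = 9 + 8 = 17) = 0 (attained at k = 0)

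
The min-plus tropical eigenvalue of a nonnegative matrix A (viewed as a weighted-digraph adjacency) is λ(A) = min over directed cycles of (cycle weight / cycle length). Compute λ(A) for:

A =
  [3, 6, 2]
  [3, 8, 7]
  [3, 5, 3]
λ(A) = 5/2

Enumerate directed cycles and compute their means (weight / length). Sample:
  cycle 0 → 0: weight = 3, length = 1, mean = 3/1 ≈ 3.000
  cycle 1 → 1: weight = 8, length = 1, mean = 8/1 ≈ 8.000
  cycle 2 → 2: weight = 3, length = 1, mean = 3/1 ≈ 3.000
  cycle 0 → 1 → 0: weight = 9, length = 2, mean = 9/2 ≈ 4.500
  cycle 0 → 2 → 0: weight = 5, length = 2, mean = 5/2 ≈ 2.500
  cycle 1 → 0 → 1: weight = 9, length = 2, mean = 9/2 ≈ 4.500
Minimum mean = 2.500, attained e.g. along the cycle 0 → 2 → 0 with weight 5 and length 2. So λ(A) = 5/2 = 5/2.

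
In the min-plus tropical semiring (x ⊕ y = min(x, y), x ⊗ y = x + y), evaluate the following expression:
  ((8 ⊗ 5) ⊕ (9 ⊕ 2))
((8 ⊗ 5) ⊕ (9 ⊕ 2)) = 2

Expand innermost to outermost. Recall ⊕ takes the minimum of its arguments and ⊗ takes their sum. Working out the expression ((8 ⊗ 5) ⊕ (9 ⊕ 2)) gives 2.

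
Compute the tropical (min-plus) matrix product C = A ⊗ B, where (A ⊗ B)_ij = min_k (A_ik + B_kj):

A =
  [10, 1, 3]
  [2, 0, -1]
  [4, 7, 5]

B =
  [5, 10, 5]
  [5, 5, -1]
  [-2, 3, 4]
A ⊗ B =
  [1, 6, 0]
  [-3, 2, -1]
  [3, 8, 6]

Apply the min-plus product entry-by-entry:
  C[0][0] = min over k of (A[0][0] + B[0][0] = 10 + 5 = 15, A[0][1] + B[1][0] = 1 + 5 = 6, A[0][2] + B[2][0] = 3 + -2 = 1) = 1 (attained at k = 2)
  C[0][1] = min over k of (A[0][0] + B[0][1] = 10 + 10 = 20, A[0][1] + B[1][1] = 1 + 5 = 6, A[0][2] + B[2][1] = 3 + 3 = 6) = 6 (attained at k = 1)
  C[0][2] = min over k of (A[0][0] + B[0][2] = 10 + 5 = 15, A[0][1] + B[1][2] = 1 + -1 = 0, A[0][2] + B[2][2] = 3 + 4 = 7) = 0 (attained at k = 1)
  C[1][0] = min over k of (A[1][0] + B[0][0] = 2 + 5 = 7, A[1][1] + B[1][0] = 0 + 5 = 5, A[1][2] + B[2][0] = -1 + -2 = -3) = -3 (attained at k = 2)
  C[1][1] = min over k of (A[1][0] + B[0][1] = 2 + 10 = 12, A[1][1] + B[1][1] = 0 + 5 = 5, A[1][2] + B[2][1] = -1 + 3 = 2) = 2 (attained at k = 2)
  C[1][2] = min over k of (A[1][0] + B[0][2] = 2 + 5 = 7, A[1][1] + B[1][2] = 0 + -1 = -1, A[1][2] + B[2][2] = -1 + 4 = 3) = -1 (attained at k = 1)
  C[2][0] = min over k of (A[2][0] + B[0][0] = 4 + 5 = 9, A[2][1] + B[1][0] = 7 + 5 = 12, A[2][2] + B[2][0] = 5 + -2 = 3) = 3 (attained at k = 2)
  C[2][1] = min over k of (A[2][0] + B[0][1] = 4 + 10 = 14, A[2][1] + B[1][1] = 7 + 5 = 12, A[2][2] + B[2][1] = 5 + 3 = 8) = 8 (attained at k = 2)
  C[2][2] = min over k of (A[2][0] + B[0][2] = 4 + 5 = 9, A[2][1] + B[1][2] = 7 + -1 = 6, A[2][2] + B[2][2] = 5 + 4 = 9) = 6 (attained at k = 1)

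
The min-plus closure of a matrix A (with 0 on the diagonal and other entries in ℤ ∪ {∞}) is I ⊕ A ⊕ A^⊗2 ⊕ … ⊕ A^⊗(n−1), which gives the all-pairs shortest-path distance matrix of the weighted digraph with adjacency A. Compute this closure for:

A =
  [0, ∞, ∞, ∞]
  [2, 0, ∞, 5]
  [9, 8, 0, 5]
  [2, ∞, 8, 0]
Closure =
  [0, ∞, ∞, ∞]
  [2, 0, 13, 5]
  [7, 8, 0, 5]
  [2, 16, 8, 0]

This is the Floyd-Warshall all-pairs shortest-path computation. For each intermediate vertex k = 0, 1, …, 3, update dist[i][j] ← min(dist[i][j], dist[i][k] + dist[k][j]). The final matrix gives, for each (i, j), the minimum total weight of any directed path from i to j (possibly empty when i = j).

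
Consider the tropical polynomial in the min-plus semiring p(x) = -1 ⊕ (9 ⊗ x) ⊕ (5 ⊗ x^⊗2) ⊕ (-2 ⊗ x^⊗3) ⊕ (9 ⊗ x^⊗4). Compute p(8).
p(8) = -1

A tropical monomial a ⊗ x^⊗i evaluates to a + i · x. Evaluating each term at x = 8:
  Term 0 contributes -1 + 0 · 8 = -1
  Term 1 contributes 9 + 1 · 8 = 17
  Term 2 contributes 5 + 2 · 8 = 21
  Term 3 contributes -2 + 3 · 8 = 22
  Term 4 contributes 9 + 4 · 8 = 41
p(8) = ⊕ of these = min[-1, 17, 21, 22, 41] = -1.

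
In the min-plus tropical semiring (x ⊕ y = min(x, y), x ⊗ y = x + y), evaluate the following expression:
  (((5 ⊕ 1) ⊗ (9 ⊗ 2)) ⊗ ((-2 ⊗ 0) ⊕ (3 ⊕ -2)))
(((5 ⊕ 1) ⊗ (9 ⊗ 2)) ⊗ ((-2 ⊗ 0) ⊕ (3 ⊕ -2))) = 10

Expand innermost to outermost. Recall ⊕ takes the minimum of its arguments and ⊗ takes their sum. Working out the expression (((5 ⊕ 1) ⊗ (9 ⊗ 2)) ⊗ ((-2 ⊗ 0) ⊕ (3 ⊕ -2))) gives 10.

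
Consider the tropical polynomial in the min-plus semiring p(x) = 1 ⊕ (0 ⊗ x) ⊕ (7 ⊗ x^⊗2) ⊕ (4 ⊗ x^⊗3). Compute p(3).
p(3) = 1

A tropical monomial a ⊗ x^⊗i evaluates to a + i · x. Evaluating each term at x = 3:
  Term 0 contributes 1 + 0 · 3 = 1
  Term 1 contributes 0 + 1 · 3 = 3
  Term 2 contributes 7 + 2 · 3 = 13
  Term 3 contributes 4 + 3 · 3 = 13
p(3) = ⊕ of these = min[1, 3, 13, 13] = 1.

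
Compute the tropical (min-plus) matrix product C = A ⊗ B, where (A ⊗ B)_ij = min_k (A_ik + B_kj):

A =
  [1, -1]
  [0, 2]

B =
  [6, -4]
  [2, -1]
A ⊗ B =
  [1, -3]
  [4, -4]

Apply the min-plus product entry-by-entry:
  C[0][0] = min over k of (A[0][0] + B[0][0] = 1 + 6 = 7, A[0][1] + B[1][0] = -1 + 2 = 1) = 1 (attained at k = 1)
  C[0][1] = min over k of (A[0][0] + B[0][1] = 1 + -4 = -3, A[0][1] + B[1][1] = -1 + -1 = -2) = -3 (attained at k = 0)
  C[1][0] = min over k of (A[1][0] + B[0][0] = 0 + 6 = 6, A[1][1] + B[1][0] = 2 + 2 = 4) = 4 (attained at k = 1)
  C[1][1] = min over k of (A[1][0] + B[0][1] = 0 + -4 = -4, A[1][1] + B[1][1] = 2 + -1 = 1) = -4 (attained at k = 0)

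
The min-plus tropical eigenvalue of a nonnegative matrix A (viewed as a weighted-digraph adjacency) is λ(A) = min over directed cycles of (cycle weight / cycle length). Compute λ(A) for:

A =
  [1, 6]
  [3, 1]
λ(A) = 1

Enumerate directed cycles and compute their means (weight / length). Sample:
  cycle 0 → 0: weight = 1, length = 1, mean = 1/1 ≈ 1.000
  cycle 1 → 1: weight = 1, length = 1, mean = 1/1 ≈ 1.000
  cycle 0 → 1 → 0: weight = 9, length = 2, mean = 9/2 ≈ 4.500
  cycle 1 → 0 → 1: weight = 9, length = 2, mean = 9/2 ≈ 4.500
Minimum mean = 1.000, attained e.g. along the cycle 0 → 0 with weight 1 and length 1. So λ(A) = 1/1 = 1.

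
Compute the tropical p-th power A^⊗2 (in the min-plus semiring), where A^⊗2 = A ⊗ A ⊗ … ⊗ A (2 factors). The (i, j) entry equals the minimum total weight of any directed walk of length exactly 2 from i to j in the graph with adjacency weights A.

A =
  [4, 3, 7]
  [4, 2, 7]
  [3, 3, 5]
A^⊗2 =
  [7, 5, 10]
  [6, 4, 9]
  [7, 5, 10]

Each entry (A^⊗2)_ij equals the minimum over all length-2 walks i = v_0 → v_1 → … → v_2 = j of Σ_t A[v_t][v_{t+1}]. For example, for (i, j) = (0, 2) we minimise over 3 possible intermediate vertex sequences; the minimum is 10, attained along the walk 0 → 1 → 2.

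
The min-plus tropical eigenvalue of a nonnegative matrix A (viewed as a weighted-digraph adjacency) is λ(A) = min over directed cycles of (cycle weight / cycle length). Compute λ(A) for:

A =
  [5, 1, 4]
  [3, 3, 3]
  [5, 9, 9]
λ(A) = 2

Enumerate directed cycles and compute their means (weight / length). Sample:
  cycle 0 → 0: weight = 5, length = 1, mean = 5/1 ≈ 5.000
  cycle 1 → 1: weight = 3, length = 1, mean = 3/1 ≈ 3.000
  cycle 2 → 2: weight = 9, length = 1, mean = 9/1 ≈ 9.000
  cycle 0 → 1 → 0: weight = 4, length = 2, mean = 4/2 ≈ 2.000
  cycle 0 → 2 → 0: weight = 9, length = 2, mean = 9/2 ≈ 4.500
  cycle 1 → 0 → 1: weight = 4, length = 2, mean = 4/2 ≈ 2.000
Minimum mean = 2.000, attained e.g. along the cycle 0 → 1 → 0 with weight 4 and length 2. So λ(A) = 4/2 = 2.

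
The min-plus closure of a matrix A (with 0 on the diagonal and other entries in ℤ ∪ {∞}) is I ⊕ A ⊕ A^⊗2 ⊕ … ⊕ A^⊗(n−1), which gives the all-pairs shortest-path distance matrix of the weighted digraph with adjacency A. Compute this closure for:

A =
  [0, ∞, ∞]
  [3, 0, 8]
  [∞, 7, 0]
Closure =
  [0, ∞, ∞]
  [3, 0, 8]
  [10, 7, 0]

This is the Floyd-Warshall all-pairs shortest-path computation. For each intermediate vertex k = 0, 1, …, 2, update dist[i][j] ← min(dist[i][j], dist[i][k] + dist[k][j]). The final matrix gives, for each (i, j), the minimum total weight of any directed path from i to j (possibly empty when i = j).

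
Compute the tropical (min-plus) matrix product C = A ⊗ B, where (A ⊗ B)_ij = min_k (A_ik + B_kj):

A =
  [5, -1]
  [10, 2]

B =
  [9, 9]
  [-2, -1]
A ⊗ B =
  [-3, -2]
  [0, 1]

Apply the min-plus product entry-by-entry:
  C[0][0] = min over k of (A[0][0] + B[0][0] = 5 + 9 = 14, A[0][1] + B[1][0] = -1 + -2 = -3) = -3 (attained at k = 1)
  C[0][1] = min over k of (A[0][0] + B[0][1] = 5 + 9 = 14, A[0][1] + B[1][1] = -1 + -1 = -2) = -2 (attained at k = 1)
  C[1][0] = min over k of (A[1][0] + B[0][0] = 10 + 9 = 19, A[1][1] + B[1][0] = 2 + -2 = 0) = 0 (attained at k = 1)
  C[1][1] = min over k of (A[1][0] + B[0][1] = 10 + 9 = 19, A[1][1] + B[1][1] = 2 + -1 = 1) = 1 (attained at k = 1)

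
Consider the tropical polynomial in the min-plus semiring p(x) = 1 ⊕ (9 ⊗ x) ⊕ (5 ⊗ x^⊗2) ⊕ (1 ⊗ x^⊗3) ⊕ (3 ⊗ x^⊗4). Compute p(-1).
p(-1) = -2

A tropical monomial a ⊗ x^⊗i evaluates to a + i · x. Evaluating each term at x = -1:
  Term 0 contributes 1 + 0 · -1 = 1
  Term 1 contributes 9 + 1 · -1 = 8
  Term 2 contributes 5 + 2 · -1 = 3
  Term 3 contributes 1 + 3 · -1 = -2
  Term 4 contributes 3 + 4 · -1 = -1
p(-1) = ⊕ of these = min[1, 8, 3, -2, -1] = -2.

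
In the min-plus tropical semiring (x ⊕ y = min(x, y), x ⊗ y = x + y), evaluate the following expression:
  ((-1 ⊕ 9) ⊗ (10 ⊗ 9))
((-1 ⊕ 9) ⊗ (10 ⊗ 9)) = 18

Expand innermost to outermost. Recall ⊕ takes the minimum of its arguments and ⊗ takes their sum. Working out the expression ((-1 ⊕ 9) ⊗ (10 ⊗ 9)) gives 18.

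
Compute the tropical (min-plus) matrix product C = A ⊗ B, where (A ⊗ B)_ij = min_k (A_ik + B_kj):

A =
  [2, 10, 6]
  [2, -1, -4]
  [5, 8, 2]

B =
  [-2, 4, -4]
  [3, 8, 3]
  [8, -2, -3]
A ⊗ B =
  [0, 4, -2]
  [0, -6, -7]
  [3, 0, -1]

Apply the min-plus product entry-by-entry:
  C[0][0] = min over k of (A[0][0] + B[0][0] = 2 + -2 = 0, A[0][1] + B[1][0] = 10 + 3 = 13, A[0][2] + B[2][0] = 6 + 8 = 14) = 0 (attained at k = 0)
  C[0][1] = min over k of (A[0][0] + B[0][1] = 2 + 4 = 6, A[0][1] + B[1][1] = 10 + 8 = 18, A[0][2] + B[2][1] = 6 + -2 = 4) = 4 (attained at k = 2)
  C[0][2] = min over k of (A[0][0] + B[0][2] = 2 + -4 = -2, A[0][1] + B[1][2] = 10 + 3 = 13, A[0][2] + B[2][2] = 6 + -3 = 3) = -2 (attained at k = 0)
  C[1][0] = min over k of (A[1][0] + B[0][0] = 2 + -2 = 0, A[1][1] + B[1][0] = -1 + 3 = 2, A[1][2] + B[2][0] = -4 + 8 = 4) = 0 (attained at k = 0)
  C[1][1] = min over k of (A[1][0] + B[0][1] = 2 + 4 = 6, A[1][1] + B[1][1] = -1 + 8 = 7, A[1][2] + B[2][1] = -4 + -2 = -6) = -6 (attained at k = 2)
  C[1][2] = min over k of (A[1][0] + B[0][2] = 2 + -4 = -2, A[1][1] + B[1][2] = -1 + 3 = 2, A[1][2] + B[2][2] = -4 + -3 = -7) = -7 (attained at k = 2)
  C[2][0] = min over k of (A[2][0] + B[0][0] = 5 + -2 = 3, A[2][1] + B[1][0] = 8 + 3 = 11, A[2][2] + B[2][0] = 2 + 8 = 10) = 3 (attained at k = 0)
  C[2][1] = min over k of (A[2][0] + B[0][1] = 5 + 4 = 9, A[2][1] + B[1][1] = 8 + 8 = 16, A[2][2] + B[2][1] = 2 + -2 = 0) = 0 (attained at k = 2)
  C[2][2] = min over k of (A[2][0] + B[0][2] = 5 + -4 = 1, A[2][1] + B[1][2] = 8 + 3 = 11, A[2][2] + B[2][2] = 2 + -3 = -1) = -1 (attained at k = 2)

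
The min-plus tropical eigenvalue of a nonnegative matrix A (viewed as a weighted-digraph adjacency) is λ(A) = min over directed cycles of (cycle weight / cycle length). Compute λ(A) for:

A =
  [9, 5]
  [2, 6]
λ(A) = 7/2

Enumerate directed cycles and compute their means (weight / length). Sample:
  cycle 0 → 0: weight = 9, length = 1, mean = 9/1 ≈ 9.000
  cycle 1 → 1: weight = 6, length = 1, mean = 6/1 ≈ 6.000
  cycle 0 → 1 → 0: weight = 7, length = 2, mean = 7/2 ≈ 3.500
  cycle 1 → 0 → 1: weight = 7, length = 2, mean = 7/2 ≈ 3.500
Minimum mean = 3.500, attained e.g. along the cycle 0 → 1 → 0 with weight 7 and length 2. So λ(A) = 7/2 = 7/2.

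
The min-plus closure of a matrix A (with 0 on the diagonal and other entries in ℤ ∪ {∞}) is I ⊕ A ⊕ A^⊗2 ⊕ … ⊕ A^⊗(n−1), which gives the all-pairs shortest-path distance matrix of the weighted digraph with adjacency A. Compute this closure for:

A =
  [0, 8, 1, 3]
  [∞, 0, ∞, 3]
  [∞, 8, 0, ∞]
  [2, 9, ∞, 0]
Closure =
  [0, 8, 1, 3]
  [5, 0, 6, 3]
  [13, 8, 0, 11]
  [2, 9, 3, 0]

This is the Floyd-Warshall all-pairs shortest-path computation. For each intermediate vertex k = 0, 1, …, 3, update dist[i][j] ← min(dist[i][j], dist[i][k] + dist[k][j]). The final matrix gives, for each (i, j), the minimum total weight of any directed path from i to j (possibly empty when i = j).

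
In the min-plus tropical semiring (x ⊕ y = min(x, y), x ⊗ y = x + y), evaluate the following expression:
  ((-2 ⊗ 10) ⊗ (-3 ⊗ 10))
((-2 ⊗ 10) ⊗ (-3 ⊗ 10)) = 15

Expand innermost to outermost. Recall ⊕ takes the minimum of its arguments and ⊗ takes their sum. Working out the expression ((-2 ⊗ 10) ⊗ (-3 ⊗ 10)) gives 15.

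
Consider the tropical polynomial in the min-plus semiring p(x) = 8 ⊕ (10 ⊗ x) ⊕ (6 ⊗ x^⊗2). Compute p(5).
p(5) = 8

A tropical monomial a ⊗ x^⊗i evaluates to a + i · x. Evaluating each term at x = 5:
  Term 0 contributes 8 + 0 · 5 = 8
  Term 1 contributes 10 + 1 · 5 = 15
  Term 2 contributes 6 + 2 · 5 = 16
p(5) = ⊕ of these = min[8, 15, 16] = 8.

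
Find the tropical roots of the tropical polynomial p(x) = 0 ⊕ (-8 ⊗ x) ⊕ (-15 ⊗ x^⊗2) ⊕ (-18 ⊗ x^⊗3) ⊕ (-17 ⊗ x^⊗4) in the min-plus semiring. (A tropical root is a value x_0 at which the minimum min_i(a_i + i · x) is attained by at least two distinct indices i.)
Roots: {-1, 3, 7, 8}

Each tropical root is a break point of the lower envelope of the lines y = a_i + i · x (there are 5 lines, with slopes 0, 1, ..., 4). Only the lines that attain the minimum somewhere contribute to roots; other lines are dominated. Here the surviving (envelope) indices are i = 4, i = 3, i = 2, i = 1, i = 0.
Intersections between consecutive envelope lines give the roots: for adjacent envelope indices i < j the intersection is x = (a_i − a_j) / (j − i). Reading off the sorted break points: {-1, 3, 7, 8}.
Verification: at each break x_0, at least two indices attain the minimum of min_i(a_i + i · x_0).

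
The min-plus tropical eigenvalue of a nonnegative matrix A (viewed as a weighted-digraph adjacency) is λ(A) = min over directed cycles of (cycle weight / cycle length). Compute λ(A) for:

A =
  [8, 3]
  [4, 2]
λ(A) = 2

Enumerate directed cycles and compute their means (weight / length). Sample:
  cycle 0 → 0: weight = 8, length = 1, mean = 8/1 ≈ 8.000
  cycle 1 → 1: weight = 2, length = 1, mean = 2/1 ≈ 2.000
  cycle 0 → 1 → 0: weight = 7, length = 2, mean = 7/2 ≈ 3.500
  cycle 1 → 0 → 1: weight = 7, length = 2, mean = 7/2 ≈ 3.500
Minimum mean = 2.000, attained e.g. along the cycle 1 → 1 with weight 2 and length 1. So λ(A) = 2/1 = 2.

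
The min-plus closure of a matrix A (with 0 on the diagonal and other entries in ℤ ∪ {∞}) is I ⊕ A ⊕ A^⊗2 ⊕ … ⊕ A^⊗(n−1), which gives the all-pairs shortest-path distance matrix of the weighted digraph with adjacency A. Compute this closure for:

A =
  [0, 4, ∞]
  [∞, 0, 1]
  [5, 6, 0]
Closure =
  [0, 4, 5]
  [6, 0, 1]
  [5, 6, 0]

This is the Floyd-Warshall all-pairs shortest-path computation. For each intermediate vertex k = 0, 1, …, 2, update dist[i][j] ← min(dist[i][j], dist[i][k] + dist[k][j]). The final matrix gives, for each (i, j), the minimum total weight of any directed path from i to j (possibly empty when i = j).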